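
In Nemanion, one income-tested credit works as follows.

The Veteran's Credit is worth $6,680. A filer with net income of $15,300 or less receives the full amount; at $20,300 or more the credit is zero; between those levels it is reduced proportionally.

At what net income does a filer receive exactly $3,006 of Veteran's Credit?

$3,006 is 3,006/6,680 of the full $6,680, so 3,674/6,680 of the $5,000 range has been used: income = $15,300 + $5,000 × 3,674/6,680 = $18,050.

$18,050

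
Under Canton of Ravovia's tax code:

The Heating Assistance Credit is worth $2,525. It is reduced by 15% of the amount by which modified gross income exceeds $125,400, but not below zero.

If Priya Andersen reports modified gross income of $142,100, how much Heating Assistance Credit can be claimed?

$20

Heating Assistance Credit: 15% of the $16,700 excess over $125,400 is $2,505; credit = $2,525 − $2,505 = $20.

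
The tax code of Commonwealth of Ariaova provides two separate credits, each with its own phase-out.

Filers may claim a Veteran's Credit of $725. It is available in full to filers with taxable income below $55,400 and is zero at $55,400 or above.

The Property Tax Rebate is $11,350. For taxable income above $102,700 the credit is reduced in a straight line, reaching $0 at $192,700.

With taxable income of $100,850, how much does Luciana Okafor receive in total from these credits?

$11,350

Veteran's Credit: $100,850 meets or exceeds the $55,400 cutoff, so the credit is $0.
Property Tax Rebate: $100,850 is at or below the $102,700 threshold, so the full $11,350 applies.
Total: $0 + $11,350 = $11,350.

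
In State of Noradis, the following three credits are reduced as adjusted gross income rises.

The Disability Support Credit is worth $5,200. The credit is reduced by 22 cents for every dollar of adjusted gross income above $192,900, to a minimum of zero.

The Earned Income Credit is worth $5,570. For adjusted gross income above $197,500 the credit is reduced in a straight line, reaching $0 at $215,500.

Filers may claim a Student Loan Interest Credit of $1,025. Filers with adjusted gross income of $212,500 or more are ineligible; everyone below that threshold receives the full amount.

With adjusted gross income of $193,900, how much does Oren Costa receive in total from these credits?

Disability Support Credit: 22% of the $1,000 excess over $192,900 is $220; credit = $5,200 − $220 = $4,980.
Earned Income Credit: $193,900 is at or below the $197,500 threshold, so the full $5,570 applies.
Student Loan Interest Credit: $193,900 is below the $212,500 cutoff, so the full $1,025 applies.
Total: $4,980 + $5,570 + $1,025 = $11,575.

$11,575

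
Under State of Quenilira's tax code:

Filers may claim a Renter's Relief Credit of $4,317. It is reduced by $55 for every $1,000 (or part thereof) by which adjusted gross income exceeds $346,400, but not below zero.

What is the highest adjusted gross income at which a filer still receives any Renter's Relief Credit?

After 78 increments the reduction is 78 × $55 = $4,290, leaving $27; one more increment wipes it out. Increment 78 ends at excess 78 × $1,000 = $78,000, so the highest qualifying income is $346,400 + $78,000 = $424,400.

$424,400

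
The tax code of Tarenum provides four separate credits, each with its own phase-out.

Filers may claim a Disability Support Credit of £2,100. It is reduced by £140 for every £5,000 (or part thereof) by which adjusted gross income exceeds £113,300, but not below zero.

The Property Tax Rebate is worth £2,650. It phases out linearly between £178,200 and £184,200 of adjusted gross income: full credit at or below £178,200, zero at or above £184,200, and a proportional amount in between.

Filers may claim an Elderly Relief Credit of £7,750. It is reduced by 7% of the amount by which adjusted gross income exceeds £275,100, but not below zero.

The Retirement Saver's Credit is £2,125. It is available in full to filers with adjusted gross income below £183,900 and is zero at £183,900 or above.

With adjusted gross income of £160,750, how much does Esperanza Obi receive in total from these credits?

Disability Support Credit: income exceeds £113,300 by £47,450, which is 10 full-or-partial £5,000 increments; reduction = 10 × £140 = £1,400, leaving £700.
Property Tax Rebate: £160,750 is at or below the £178,200 threshold, so the full £2,650 applies.
Elderly Relief Credit: £160,750 is at or below the £275,100 threshold, so the full £7,750 applies.
Retirement Saver's Credit: £160,750 is below the £183,900 cutoff, so the full £2,125 applies.
Total: £700 + £2,650 + £7,750 + £2,125 = £13,225.

£13,225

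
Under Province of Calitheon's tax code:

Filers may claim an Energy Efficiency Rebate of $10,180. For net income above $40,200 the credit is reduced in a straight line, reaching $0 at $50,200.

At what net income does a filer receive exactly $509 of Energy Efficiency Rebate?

$509 is 509/10,180 of the full $10,180, so 9,671/10,180 of the $10,000 range has been used: income = $40,200 + $10,000 × 9,671/10,180 = $49,700.

$49,700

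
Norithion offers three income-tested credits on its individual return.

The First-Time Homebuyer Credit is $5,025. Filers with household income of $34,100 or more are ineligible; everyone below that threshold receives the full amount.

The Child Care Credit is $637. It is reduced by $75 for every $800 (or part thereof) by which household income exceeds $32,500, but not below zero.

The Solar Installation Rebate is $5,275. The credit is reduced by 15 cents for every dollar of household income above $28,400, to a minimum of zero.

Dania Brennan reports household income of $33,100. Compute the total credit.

$10,157

First-Time Homebuyer Credit: $33,100 is below the $34,100 cutoff, so the full $5,025 applies.
Child Care Credit: income exceeds $32,500 by $600, which is 1 full-or-partial $800 increment; reduction = 1 × $75 = $75, leaving $562.
Solar Installation Rebate: 15% of the $4,700 excess over $28,400 is $705; credit = $5,275 − $705 = $4,570.
Total: $5,025 + $562 + $4,570 = $10,157.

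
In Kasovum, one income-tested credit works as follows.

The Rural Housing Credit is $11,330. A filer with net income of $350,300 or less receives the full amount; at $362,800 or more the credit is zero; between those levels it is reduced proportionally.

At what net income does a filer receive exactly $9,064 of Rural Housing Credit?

$352,800

$9,064 is 9,064/11,330 of the full $11,330, so 2,266/11,330 of the $12,500 range has been used: income = $350,300 + $12,500 × 2,266/11,330 = $352,800.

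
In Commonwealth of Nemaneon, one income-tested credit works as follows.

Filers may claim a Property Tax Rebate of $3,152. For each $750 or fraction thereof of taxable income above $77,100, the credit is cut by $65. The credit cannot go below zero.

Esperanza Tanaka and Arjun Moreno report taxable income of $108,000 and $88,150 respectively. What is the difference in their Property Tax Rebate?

$1,755

Esperanza ($108,000): Property Tax Rebate: income exceeds $77,100 by $30,900, which is 42 full-or-partial $750 increments; reduction = 42 × $65 = $2,730, leaving $422.
Arjun ($88,150): Property Tax Rebate: income exceeds $77,100 by $11,050, which is 15 full-or-partial $750 increments; reduction = 15 × $65 = $975, leaving $2,177.
Difference: |$422 − $2,177| = $1,755.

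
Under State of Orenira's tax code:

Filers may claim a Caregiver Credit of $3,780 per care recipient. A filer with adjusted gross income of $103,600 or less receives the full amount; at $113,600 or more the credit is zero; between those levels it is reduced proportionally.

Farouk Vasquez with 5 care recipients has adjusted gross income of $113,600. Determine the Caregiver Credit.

$0

Caregiver Credit: base = 5 × $3,780 = $18,900. $113,600 is at or above $113,600, so the credit is $0.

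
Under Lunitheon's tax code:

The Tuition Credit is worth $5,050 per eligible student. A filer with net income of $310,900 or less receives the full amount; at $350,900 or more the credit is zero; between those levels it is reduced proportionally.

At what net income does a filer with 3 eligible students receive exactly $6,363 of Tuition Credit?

Full credit = 3 × $5,050 = $15,150.
$6,363 is 6,363/15,150 of the full $15,150, so 8,787/15,150 of the $40,000 range has been used: income = $310,900 + $40,000 × 8,787/15,150 = $334,100.

$334,100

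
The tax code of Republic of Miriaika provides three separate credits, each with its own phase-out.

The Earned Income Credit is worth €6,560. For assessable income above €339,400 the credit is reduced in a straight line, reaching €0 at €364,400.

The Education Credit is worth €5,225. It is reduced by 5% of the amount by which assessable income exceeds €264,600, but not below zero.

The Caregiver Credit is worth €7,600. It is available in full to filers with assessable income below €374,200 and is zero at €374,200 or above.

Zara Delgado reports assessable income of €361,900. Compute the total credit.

€8,616

Earned Income Credit: €361,900 is €22,500 into a €25,000 phase-out range, leaving 2,500/25,000 of the credit: €6,560 × 2,500/25,000 = €656.
Education Credit: 5% of the €97,300 excess over €264,600 is €4,865; credit = €5,225 − €4,865 = €360.
Caregiver Credit: €361,900 is below the €374,200 cutoff, so the full €7,600 applies.
Total: €656 + €360 + €7,600 = €8,616.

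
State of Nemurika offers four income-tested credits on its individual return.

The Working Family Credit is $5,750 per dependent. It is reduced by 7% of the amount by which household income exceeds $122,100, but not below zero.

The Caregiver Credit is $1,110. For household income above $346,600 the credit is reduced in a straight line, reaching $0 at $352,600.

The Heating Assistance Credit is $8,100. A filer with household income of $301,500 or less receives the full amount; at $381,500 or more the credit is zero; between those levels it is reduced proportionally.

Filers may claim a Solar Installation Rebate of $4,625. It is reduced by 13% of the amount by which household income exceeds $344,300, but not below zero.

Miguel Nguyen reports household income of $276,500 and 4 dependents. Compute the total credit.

$26,027

Working Family Credit: base = 4 × $5,750 = $23,000. 7% of the $154,400 excess over $122,100 is $10,808; credit = $23,000 − $10,808 = $12,192.
Caregiver Credit: $276,500 is at or below the $346,600 threshold, so the full $1,110 applies.
Heating Assistance Credit: $276,500 is at or below the $301,500 threshold, so the full $8,100 applies.
Solar Installation Rebate: $276,500 is at or below the $344,300 threshold, so the full $4,625 applies.
Total: $12,192 + $1,110 + $8,100 + $4,625 = $26,027.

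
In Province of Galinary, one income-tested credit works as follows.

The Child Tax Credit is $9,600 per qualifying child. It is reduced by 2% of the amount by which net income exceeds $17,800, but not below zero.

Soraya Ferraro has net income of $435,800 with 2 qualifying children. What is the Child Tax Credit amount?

Child Tax Credit: base = 2 × $9,600 = $19,200. 2% of the $418,000 excess over $17,800 is $8,360; credit = $19,200 − $8,360 = $10,840.

$10,840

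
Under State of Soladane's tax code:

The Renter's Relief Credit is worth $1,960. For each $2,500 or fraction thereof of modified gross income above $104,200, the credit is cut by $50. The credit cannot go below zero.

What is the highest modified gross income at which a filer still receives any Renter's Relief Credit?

After 39 increments the reduction is 39 × $50 = $1,950, leaving $10; one more increment wipes it out. Increment 39 ends at excess 39 × $2,500 = $97,500, so the highest qualifying income is $104,200 + $97,500 = $201,700.

$201,700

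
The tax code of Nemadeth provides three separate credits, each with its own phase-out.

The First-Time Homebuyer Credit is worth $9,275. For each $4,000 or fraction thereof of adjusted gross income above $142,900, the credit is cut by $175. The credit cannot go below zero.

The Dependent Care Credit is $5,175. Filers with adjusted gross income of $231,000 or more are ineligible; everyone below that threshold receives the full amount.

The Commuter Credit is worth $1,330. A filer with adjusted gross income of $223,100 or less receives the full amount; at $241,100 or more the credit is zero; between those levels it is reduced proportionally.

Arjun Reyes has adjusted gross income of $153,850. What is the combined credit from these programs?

$15,255

First-Time Homebuyer Credit: income exceeds $142,900 by $10,950, which is 3 full-or-partial $4,000 increments; reduction = 3 × $175 = $525, leaving $8,750.
Dependent Care Credit: $153,850 is below the $231,000 cutoff, so the full $5,175 applies.
Commuter Credit: $153,850 is at or below the $223,100 threshold, so the full $1,330 applies.
Total: $8,750 + $5,175 + $1,330 = $15,255.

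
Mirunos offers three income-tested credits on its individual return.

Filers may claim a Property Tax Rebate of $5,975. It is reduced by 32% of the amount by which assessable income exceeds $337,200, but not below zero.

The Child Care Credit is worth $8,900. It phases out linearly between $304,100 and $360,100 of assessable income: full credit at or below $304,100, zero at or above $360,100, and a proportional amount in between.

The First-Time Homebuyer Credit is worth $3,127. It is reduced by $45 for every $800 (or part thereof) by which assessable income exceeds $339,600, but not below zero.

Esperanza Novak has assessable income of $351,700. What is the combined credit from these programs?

$5,077

Property Tax Rebate: 32% of the $14,500 excess over $337,200 is $4,640; credit = $5,975 − $4,640 = $1,335.
Child Care Credit: $351,700 is $47,600 into a $56,000 phase-out range, leaving 8,400/56,000 of the credit: $8,900 × 8,400/56,000 = $1,335.
First-Time Homebuyer Credit: income exceeds $339,600 by $12,100, which is 16 full-or-partial $800 increments; reduction = 16 × $45 = $720, leaving $2,407.
Total: $1,335 + $1,335 + $2,407 = $5,077.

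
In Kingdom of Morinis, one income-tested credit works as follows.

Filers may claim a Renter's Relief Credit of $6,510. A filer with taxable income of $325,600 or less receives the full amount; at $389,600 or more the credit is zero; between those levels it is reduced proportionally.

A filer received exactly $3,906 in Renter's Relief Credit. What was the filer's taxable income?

$3,906 is 3,906/6,510 of the full $6,510, so 2,604/6,510 of the $64,000 range has been used: income = $325,600 + $64,000 × 2,604/6,510 = $351,200.

$351,200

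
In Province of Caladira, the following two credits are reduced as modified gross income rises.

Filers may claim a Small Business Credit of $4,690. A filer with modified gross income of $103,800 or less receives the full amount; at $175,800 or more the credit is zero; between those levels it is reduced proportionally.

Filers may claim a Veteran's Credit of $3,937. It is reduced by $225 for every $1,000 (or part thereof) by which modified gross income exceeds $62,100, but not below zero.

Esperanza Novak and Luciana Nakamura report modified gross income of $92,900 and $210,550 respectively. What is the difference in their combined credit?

Esperanza ($92,900): Small Business Credit: $92,900 is at or below the $103,800 threshold, so the full $4,690 applies. Veteran's Credit: income exceeds $62,100 by $30,800 → 31 increments × $225 = $6,975 ≥ base, so the credit is $0. total $4,690 + $0 = $4,690
Luciana ($210,550): Small Business Credit: $210,550 is at or above $175,800, so the credit is $0. Veteran's Credit: income exceeds $62,100 by $148,450 → 149 increments × $225 = $33,525 ≥ base, so the credit is $0. total $0 + $0 = $0
Difference: |$4,690 − $0| = $4,690.

$4,690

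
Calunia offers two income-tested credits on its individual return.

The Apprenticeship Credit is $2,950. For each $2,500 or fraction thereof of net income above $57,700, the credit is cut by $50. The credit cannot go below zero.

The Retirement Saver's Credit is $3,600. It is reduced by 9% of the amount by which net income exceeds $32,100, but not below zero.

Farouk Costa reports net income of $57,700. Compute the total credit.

Apprenticeship Credit: $57,700 is at or below the $57,700 threshold, so the full $2,950 applies.
Retirement Saver's Credit: 9% of the $25,600 excess over $32,100 is $2,304; credit = $3,600 − $2,304 = $1,296.
Total: $2,950 + $1,296 = $4,246.

$4,246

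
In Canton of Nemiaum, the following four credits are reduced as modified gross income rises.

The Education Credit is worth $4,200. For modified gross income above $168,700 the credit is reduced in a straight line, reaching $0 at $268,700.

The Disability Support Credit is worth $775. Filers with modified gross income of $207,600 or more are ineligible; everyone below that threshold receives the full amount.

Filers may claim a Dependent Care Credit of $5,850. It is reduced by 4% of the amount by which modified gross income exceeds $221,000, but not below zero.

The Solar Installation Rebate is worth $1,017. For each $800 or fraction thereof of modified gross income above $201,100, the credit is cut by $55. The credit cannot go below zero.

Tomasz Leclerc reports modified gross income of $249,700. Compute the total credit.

Education Credit: $249,700 is $81,000 into a $100,000 phase-out range, leaving 19,000/100,000 of the credit: $4,200 × 19,000/100,000 = $798.
Disability Support Credit: $249,700 meets or exceeds the $207,600 cutoff, so the credit is $0.
Dependent Care Credit: 4% of the $28,700 excess over $221,000 is $1,148; credit = $5,850 − $1,148 = $4,702.
Solar Installation Rebate: income exceeds $201,100 by $48,600 → 61 increments × $55 = $3,355 ≥ base, so the credit is $0.
Total: $798 + $0 + $4,702 + $0 = $5,500.

$5,500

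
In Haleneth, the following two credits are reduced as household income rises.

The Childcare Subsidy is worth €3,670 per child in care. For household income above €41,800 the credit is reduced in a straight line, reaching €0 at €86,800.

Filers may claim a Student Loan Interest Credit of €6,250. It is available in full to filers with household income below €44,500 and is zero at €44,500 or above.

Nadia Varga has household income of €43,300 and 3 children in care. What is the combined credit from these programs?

Childcare Subsidy: base = 3 × €3,670 = €11,010. €43,300 is €1,500 into a €45,000 phase-out range, leaving 43,500/45,000 of the credit: €11,010 × 43,500/45,000 = €10,643.
Student Loan Interest Credit: €43,300 is below the €44,500 cutoff, so the full €6,250 applies.
Total: €10,643 + €6,250 = €16,893.

€16,893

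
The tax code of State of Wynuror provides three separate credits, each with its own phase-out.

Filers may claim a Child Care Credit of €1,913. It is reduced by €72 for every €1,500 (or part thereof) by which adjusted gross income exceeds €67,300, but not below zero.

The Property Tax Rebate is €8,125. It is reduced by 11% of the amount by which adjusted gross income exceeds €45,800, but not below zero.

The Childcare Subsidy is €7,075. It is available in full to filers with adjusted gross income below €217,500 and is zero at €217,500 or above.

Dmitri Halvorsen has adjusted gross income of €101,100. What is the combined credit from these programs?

€9,374

Child Care Credit: income exceeds €67,300 by €33,800, which is 23 full-or-partial €1,500 increments; reduction = 23 × €72 = €1,656, leaving €257.
Property Tax Rebate: 11% of the €55,300 excess over €45,800 is €6,083; credit = €8,125 − €6,083 = €2,042.
Childcare Subsidy: €101,100 is below the €217,500 cutoff, so the full €7,075 applies.
Total: €257 + €2,042 + €7,075 = €9,374.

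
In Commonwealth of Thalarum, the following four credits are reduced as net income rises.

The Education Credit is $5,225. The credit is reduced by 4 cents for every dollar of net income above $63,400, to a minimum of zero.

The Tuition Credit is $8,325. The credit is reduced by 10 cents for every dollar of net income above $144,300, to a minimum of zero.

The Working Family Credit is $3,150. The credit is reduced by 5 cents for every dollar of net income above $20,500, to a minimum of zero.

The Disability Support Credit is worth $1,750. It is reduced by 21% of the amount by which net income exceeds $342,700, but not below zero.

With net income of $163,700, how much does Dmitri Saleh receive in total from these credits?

$9,348

Education Credit: 4% of the $100,300 excess over $63,400 is $4,012; credit = $5,225 − $4,012 = $1,213.
Tuition Credit: 10% of the $19,400 excess over $144,300 is $1,940; credit = $8,325 − $1,940 = $6,385.
Working Family Credit: 5% of the $143,200 excess over $20,500 is $7,160 ≥ base, so the credit is $0.
Disability Support Credit: $163,700 is at or below the $342,700 threshold, so the full $1,750 applies.
Total: $1,213 + $6,385 + $0 + $1,750 = $9,348.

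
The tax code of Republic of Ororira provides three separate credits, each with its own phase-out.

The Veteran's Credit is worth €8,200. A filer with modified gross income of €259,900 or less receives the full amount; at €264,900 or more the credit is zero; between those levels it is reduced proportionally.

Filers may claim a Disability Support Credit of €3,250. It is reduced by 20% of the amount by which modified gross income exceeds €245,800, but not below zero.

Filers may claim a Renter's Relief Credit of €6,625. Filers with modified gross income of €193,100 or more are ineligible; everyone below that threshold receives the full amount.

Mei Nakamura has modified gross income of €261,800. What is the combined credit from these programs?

€5,134

Veteran's Credit: €261,800 is €1,900 into a €5,000 phase-out range, leaving 3,100/5,000 of the credit: €8,200 × 3,100/5,000 = €5,084.
Disability Support Credit: 20% of the €16,000 excess over €245,800 is €3,200; credit = €3,250 − €3,200 = €50.
Renter's Relief Credit: €261,800 meets or exceeds the €193,100 cutoff, so the credit is €0.
Total: €5,084 + €50 + €0 = €5,134.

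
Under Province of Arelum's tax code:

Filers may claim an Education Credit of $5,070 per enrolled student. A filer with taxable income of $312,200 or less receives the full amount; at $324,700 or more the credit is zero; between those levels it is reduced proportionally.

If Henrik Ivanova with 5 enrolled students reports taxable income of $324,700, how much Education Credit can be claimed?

$0

Education Credit: base = 5 × $5,070 = $25,350. $324,700 is at or above $324,700, so the credit is $0.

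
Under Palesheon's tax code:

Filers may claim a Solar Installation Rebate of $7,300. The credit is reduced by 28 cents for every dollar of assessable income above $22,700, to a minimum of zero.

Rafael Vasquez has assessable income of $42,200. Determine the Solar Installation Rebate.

$1,840

Solar Installation Rebate: 28% of the $19,500 excess over $22,700 is $5,460; credit = $7,300 − $5,460 = $1,840.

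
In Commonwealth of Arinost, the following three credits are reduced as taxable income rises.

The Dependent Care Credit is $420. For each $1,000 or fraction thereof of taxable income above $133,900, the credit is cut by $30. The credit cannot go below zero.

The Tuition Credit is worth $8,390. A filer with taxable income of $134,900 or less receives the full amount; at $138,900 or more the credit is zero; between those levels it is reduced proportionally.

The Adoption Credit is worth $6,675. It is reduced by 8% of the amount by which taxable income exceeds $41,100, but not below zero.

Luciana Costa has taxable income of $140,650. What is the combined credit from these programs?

$210

Dependent Care Credit: income exceeds $133,900 by $6,750, which is 7 full-or-partial $1,000 increments; reduction = 7 × $30 = $210, leaving $210.
Tuition Credit: $140,650 is at or above $138,900, so the credit is $0.
Adoption Credit: 8% of the $99,550 excess over $41,100 is $7,964 ≥ base, so the credit is $0.
Total: $210 + $0 + $0 = $210.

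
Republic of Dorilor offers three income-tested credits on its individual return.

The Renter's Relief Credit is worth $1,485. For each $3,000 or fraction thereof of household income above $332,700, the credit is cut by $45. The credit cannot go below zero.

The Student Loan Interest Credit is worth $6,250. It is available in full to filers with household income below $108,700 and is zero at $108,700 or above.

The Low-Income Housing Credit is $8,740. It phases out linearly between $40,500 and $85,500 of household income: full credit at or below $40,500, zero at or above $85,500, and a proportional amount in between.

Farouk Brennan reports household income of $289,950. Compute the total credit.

Renter's Relief Credit: $289,950 is at or below the $332,700 threshold, so the full $1,485 applies.
Student Loan Interest Credit: $289,950 meets or exceeds the $108,700 cutoff, so the credit is $0.
Low-Income Housing Credit: $289,950 is at or above $85,500, so the credit is $0.
Total: $1,485 + $0 + $0 = $1,485.

$1,485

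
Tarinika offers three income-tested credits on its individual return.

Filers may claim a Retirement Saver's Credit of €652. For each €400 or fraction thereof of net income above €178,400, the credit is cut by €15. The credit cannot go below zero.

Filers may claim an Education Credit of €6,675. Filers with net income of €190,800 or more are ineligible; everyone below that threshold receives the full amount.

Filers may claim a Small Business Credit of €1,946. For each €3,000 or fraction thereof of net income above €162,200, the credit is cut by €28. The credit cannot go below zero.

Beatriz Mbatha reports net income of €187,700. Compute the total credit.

€8,661

Retirement Saver's Credit: income exceeds €178,400 by €9,300, which is 24 full-or-partial €400 increments; reduction = 24 × €15 = €360, leaving €292.
Education Credit: €187,700 is below the €190,800 cutoff, so the full €6,675 applies.
Small Business Credit: income exceeds €162,200 by €25,500, which is 9 full-or-partial €3,000 increments; reduction = 9 × €28 = €252, leaving €1,694.
Total: €292 + €6,675 + €1,694 = €8,661.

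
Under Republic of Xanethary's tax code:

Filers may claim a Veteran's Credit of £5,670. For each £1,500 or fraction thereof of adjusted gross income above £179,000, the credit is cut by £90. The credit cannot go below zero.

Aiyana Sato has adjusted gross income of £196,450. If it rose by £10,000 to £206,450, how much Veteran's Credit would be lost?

£630

At £196,450 — income exceeds £179,000 by £17,450, which is 12 full-or-partial £1,500 increments; reduction = 12 × £90 = £1,080, leaving £4,590.
At £206,450 — income exceeds £179,000 by £27,450, which is 19 full-or-partial £1,500 increments; reduction = 19 × £90 = £1,710, leaving £3,960.
Lost: £4,590 − £3,960 = £630.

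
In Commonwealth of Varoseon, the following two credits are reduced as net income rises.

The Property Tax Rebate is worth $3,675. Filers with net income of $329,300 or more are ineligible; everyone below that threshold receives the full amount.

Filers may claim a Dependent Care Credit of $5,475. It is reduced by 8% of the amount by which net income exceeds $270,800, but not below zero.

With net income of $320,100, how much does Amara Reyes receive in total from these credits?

Property Tax Rebate: $320,100 is below the $329,300 cutoff, so the full $3,675 applies.
Dependent Care Credit: 8% of the $49,300 excess over $270,800 is $3,944; credit = $5,475 − $3,944 = $1,531.
Total: $3,675 + $1,531 = $5,206.

$5,206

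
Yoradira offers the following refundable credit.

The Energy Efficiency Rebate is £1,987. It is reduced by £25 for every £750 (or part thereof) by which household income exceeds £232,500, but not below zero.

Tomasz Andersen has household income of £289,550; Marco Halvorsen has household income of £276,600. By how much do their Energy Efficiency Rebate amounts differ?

£450

Tomasz (£289,550): Energy Efficiency Rebate: income exceeds £232,500 by £57,050, which is 77 full-or-partial £750 increments; reduction = 77 × £25 = £1,925, leaving £62.
Marco (£276,600): Energy Efficiency Rebate: income exceeds £232,500 by £44,100, which is 59 full-or-partial £750 increments; reduction = 59 × £25 = £1,475, leaving £512.
Difference: |£62 − £512| = £450.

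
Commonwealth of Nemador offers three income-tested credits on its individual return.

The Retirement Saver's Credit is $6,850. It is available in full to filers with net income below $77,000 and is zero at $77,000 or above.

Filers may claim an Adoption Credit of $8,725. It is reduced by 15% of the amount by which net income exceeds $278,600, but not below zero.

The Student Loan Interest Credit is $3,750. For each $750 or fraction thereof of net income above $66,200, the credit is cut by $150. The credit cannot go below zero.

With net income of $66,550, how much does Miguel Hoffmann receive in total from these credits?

$19,175

Retirement Saver's Credit: $66,550 is below the $77,000 cutoff, so the full $6,850 applies.
Adoption Credit: $66,550 is at or below the $278,600 threshold, so the full $8,725 applies.
Student Loan Interest Credit: income exceeds $66,200 by $350, which is 1 full-or-partial $750 increment; reduction = 1 × $150 = $150, leaving $3,600.
Total: $6,850 + $8,725 + $3,600 = $19,175.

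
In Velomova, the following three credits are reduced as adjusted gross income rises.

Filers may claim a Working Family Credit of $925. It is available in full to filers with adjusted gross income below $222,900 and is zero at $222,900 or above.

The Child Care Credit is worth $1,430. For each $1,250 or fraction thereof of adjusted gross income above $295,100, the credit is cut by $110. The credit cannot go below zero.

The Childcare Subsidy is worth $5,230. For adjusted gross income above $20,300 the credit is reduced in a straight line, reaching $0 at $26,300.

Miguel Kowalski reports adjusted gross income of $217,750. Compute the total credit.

$2,355

Working Family Credit: $217,750 is below the $222,900 cutoff, so the full $925 applies.
Child Care Credit: $217,750 is at or below the $295,100 threshold, so the full $1,430 applies.
Childcare Subsidy: $217,750 is at or above $26,300, so the credit is $0.
Total: $925 + $1,430 + $0 = $2,355.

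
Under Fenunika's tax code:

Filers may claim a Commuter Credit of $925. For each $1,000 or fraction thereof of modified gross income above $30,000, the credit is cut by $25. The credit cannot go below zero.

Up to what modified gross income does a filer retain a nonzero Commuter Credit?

$66,000

After 36 increments the reduction is 36 × $25 = $900, leaving $25; one more increment wipes it out. Increment 36 ends at excess 36 × $1,000 = $36,000, so the highest qualifying income is $30,000 + $36,000 = $66,000.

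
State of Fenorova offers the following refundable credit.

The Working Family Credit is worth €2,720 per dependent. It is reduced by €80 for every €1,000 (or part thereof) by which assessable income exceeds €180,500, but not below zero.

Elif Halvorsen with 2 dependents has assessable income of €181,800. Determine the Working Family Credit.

Working Family Credit: base = 2 × €2,720 = €5,440. income exceeds €180,500 by €1,300, which is 2 full-or-partial €1,000 increments; reduction = 2 × €80 = €160, leaving €5,280.

€5,280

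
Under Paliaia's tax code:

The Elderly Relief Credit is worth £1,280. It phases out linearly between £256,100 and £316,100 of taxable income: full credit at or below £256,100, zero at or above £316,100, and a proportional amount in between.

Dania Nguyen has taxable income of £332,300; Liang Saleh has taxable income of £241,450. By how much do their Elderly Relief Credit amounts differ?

Dania (£332,300): Elderly Relief Credit: £332,300 is at or above £316,100, so the credit is £0.
Liang (£241,450): Elderly Relief Credit: £241,450 is at or below the £256,100 threshold, so the full £1,280 applies.
Difference: |£0 − £1,280| = £1,280.

£1,280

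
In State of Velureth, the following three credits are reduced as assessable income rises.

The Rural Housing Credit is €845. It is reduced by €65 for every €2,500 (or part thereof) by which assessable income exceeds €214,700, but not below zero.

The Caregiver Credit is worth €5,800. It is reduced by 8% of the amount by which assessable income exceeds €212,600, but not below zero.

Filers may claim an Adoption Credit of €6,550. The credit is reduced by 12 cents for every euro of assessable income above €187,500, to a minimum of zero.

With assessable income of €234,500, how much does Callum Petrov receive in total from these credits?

€5,283

Rural Housing Credit: income exceeds €214,700 by €19,800, which is 8 full-or-partial €2,500 increments; reduction = 8 × €65 = €520, leaving €325.
Caregiver Credit: 8% of the €21,900 excess over €212,600 is €1,752; credit = €5,800 − €1,752 = €4,048.
Adoption Credit: 12% of the €47,000 excess over €187,500 is €5,640; credit = €6,550 − €5,640 = €910.
Total: €325 + €4,048 + €910 = €5,283.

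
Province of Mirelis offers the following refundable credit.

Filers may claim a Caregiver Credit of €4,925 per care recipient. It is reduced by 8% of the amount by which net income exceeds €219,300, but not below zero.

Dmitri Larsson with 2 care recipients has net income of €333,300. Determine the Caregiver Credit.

€730

Caregiver Credit: base = 2 × €4,925 = €9,850. 8% of the €114,000 excess over €219,300 is €9,120; credit = €9,850 − €9,120 = €730.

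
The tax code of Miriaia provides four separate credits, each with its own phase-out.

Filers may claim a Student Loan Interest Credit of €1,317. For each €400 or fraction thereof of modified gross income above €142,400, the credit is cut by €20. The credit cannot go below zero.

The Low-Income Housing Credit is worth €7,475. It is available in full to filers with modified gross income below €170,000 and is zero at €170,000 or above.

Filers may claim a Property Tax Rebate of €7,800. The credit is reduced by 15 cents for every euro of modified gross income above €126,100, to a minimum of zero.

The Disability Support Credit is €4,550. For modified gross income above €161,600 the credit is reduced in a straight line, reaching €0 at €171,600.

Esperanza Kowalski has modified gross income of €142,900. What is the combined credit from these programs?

Student Loan Interest Credit: income exceeds €142,400 by €500, which is 2 full-or-partial €400 increments; reduction = 2 × €20 = €40, leaving €1,277.
Low-Income Housing Credit: €142,900 is below the €170,000 cutoff, so the full €7,475 applies.
Property Tax Rebate: 15% of the €16,800 excess over €126,100 is €2,520; credit = €7,800 − €2,520 = €5,280.
Disability Support Credit: €142,900 is at or below the €161,600 threshold, so the full €4,550 applies.
Total: €1,277 + €7,475 + €5,280 + €4,550 = €18,582.

€18,582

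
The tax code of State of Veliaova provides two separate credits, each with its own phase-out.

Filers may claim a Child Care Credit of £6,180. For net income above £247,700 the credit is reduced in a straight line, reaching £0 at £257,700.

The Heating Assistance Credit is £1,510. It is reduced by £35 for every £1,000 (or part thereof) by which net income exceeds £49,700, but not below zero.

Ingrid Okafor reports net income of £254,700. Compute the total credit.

Child Care Credit: £254,700 is £7,000 into a £10,000 phase-out range, leaving 3,000/10,000 of the credit: £6,180 × 3,000/10,000 = £1,854.
Heating Assistance Credit: income exceeds £49,700 by £205,000 → 205 increments × £35 = £7,175 ≥ base, so the credit is £0.
Total: £1,854 + £0 = £1,854.

£1,854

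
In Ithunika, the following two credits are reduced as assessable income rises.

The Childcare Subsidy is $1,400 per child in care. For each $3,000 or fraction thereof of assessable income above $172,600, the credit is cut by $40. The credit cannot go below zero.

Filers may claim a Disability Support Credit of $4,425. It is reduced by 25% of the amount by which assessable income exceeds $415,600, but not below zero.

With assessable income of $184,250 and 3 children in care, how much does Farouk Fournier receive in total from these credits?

$8,465

Childcare Subsidy: base = 3 × $1,400 = $4,200. income exceeds $172,600 by $11,650, which is 4 full-or-partial $3,000 increments; reduction = 4 × $40 = $160, leaving $4,040.
Disability Support Credit: $184,250 is at or below the $415,600 threshold, so the full $4,425 applies.
Total: $4,040 + $4,425 = $8,465.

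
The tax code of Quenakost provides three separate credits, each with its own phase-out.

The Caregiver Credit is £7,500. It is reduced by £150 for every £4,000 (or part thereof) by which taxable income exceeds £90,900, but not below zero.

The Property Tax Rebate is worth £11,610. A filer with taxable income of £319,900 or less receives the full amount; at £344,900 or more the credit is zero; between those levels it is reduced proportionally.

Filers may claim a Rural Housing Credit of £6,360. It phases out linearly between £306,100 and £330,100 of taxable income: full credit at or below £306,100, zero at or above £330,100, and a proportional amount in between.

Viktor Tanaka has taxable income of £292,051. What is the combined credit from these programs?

Caregiver Credit: income exceeds £90,900 by £201,151 → 51 increments × £150 = £7,650 ≥ base, so the credit is £0.
Property Tax Rebate: £292,051 is at or below the £319,900 threshold, so the full £11,610 applies.
Rural Housing Credit: £292,051 is at or below the £306,100 threshold, so the full £6,360 applies.
Total: £0 + £11,610 + £6,360 = £17,970.

£17,970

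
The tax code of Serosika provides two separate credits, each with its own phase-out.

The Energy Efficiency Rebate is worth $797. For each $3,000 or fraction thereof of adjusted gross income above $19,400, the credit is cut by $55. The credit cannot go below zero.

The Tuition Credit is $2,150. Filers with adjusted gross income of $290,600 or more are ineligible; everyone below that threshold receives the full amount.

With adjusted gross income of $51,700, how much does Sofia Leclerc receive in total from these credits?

Energy Efficiency Rebate: income exceeds $19,400 by $32,300, which is 11 full-or-partial $3,000 increments; reduction = 11 × $55 = $605, leaving $192.
Tuition Credit: $51,700 is below the $290,600 cutoff, so the full $2,150 applies.
Total: $192 + $2,150 = $2,342.

$2,342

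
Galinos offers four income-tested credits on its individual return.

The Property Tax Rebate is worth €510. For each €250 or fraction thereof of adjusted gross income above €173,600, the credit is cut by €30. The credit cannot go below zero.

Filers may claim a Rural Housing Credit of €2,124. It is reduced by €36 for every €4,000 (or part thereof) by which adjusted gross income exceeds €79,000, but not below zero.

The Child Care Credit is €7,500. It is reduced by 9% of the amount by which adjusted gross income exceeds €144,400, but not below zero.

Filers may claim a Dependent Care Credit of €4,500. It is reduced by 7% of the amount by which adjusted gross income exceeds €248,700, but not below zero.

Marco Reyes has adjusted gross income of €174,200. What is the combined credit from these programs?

€10,998

Property Tax Rebate: income exceeds €173,600 by €600, which is 3 full-or-partial €250 increments; reduction = 3 × €30 = €90, leaving €420.
Rural Housing Credit: income exceeds €79,000 by €95,200, which is 24 full-or-partial €4,000 increments; reduction = 24 × €36 = €864, leaving €1,260.
Child Care Credit: 9% of the €29,800 excess over €144,400 is €2,682; credit = €7,500 − €2,682 = €4,818.
Dependent Care Credit: €174,200 is at or below the €248,700 threshold, so the full €4,500 applies.
Total: €420 + €1,260 + €4,818 + €4,500 = €10,998.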